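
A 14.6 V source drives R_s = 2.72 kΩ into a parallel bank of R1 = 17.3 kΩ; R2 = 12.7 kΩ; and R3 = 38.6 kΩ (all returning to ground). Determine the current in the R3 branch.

Parallel bank: R_p = 1/(1/17.3 + 1/12.7 + 1/38.6) = 6.156 kΩ.
Node voltage V_A = V_supply · R_p/(R_s + R_p) = 14.6 × 0.6935 = 10.13 V.
Branch current I = V_A/R3 = 10.13/38.6 = 0.2623 mA.
(Check via current divider: I_total = 1.645 mA; share G_k/ΣG = 0.1595 → same result.)

I ≈ 0.262 mA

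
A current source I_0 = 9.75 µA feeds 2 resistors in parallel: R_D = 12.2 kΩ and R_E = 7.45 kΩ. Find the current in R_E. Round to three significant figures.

I ≈ 6.05 µA

For two parallel branches, I_k = I_0 · (other R)/(sum of R).
I(R_E) = 9.75 × 12.2/(12.2 + 7.45) = 9.75 × 0.6209 = 6.053 µA.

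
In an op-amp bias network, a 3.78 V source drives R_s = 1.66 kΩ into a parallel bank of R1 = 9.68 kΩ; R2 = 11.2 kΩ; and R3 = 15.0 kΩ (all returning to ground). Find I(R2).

I ≈ 0.236 mA

Parallel bank: R_p = 1/(1/9.68 + 1/11.2 + 1/15.0) = 3.857 kΩ.
V_A = 3.78 × 3.857/5.517 = 2.643 V.
I(R2) = V_A / R2 = 2.643/11.2 = 0.2360 mA.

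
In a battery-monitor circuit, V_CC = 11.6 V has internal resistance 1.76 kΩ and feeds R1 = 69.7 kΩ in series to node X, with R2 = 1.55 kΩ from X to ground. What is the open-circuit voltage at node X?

V_th ≈ 0.246 V

R1' = 1.76 + 69.7 = 71.46 kΩ (source resistance + R1).
V_th is the unloaded tap voltage: V_CC · R2/(R1'+R2) = 11.6 × 0.02123 = 0.2463 V.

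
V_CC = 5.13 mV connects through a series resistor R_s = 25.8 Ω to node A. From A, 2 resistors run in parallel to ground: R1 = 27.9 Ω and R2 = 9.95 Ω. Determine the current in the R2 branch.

Parallel bank: R_p = 1/(1/27.9 + 1/9.95) = 7.334 Ω.
Node voltage V_A = V_CC · R_p/(R_s + R_p) = 5.13 × 0.2214 = 1.136 mV.
Branch current I = V_A/R2 = 1.136/9.95 = 0.1141 mA.
(Equivalently: I_total = 0.1548 mA, then current-divider fraction G_k/ΣG = 0.7371.)

I ≈ 0.114 mA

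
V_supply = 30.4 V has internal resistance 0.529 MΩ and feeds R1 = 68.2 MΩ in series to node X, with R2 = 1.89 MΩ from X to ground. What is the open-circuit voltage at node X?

V_th ≈ 0.814 V

R1' = 0.529 + 68.2 = 68.73 MΩ (source resistance + R1).
With X open, the divider is unloaded: V_th = 30.4 × 1.89/70.62 = 0.8136 V.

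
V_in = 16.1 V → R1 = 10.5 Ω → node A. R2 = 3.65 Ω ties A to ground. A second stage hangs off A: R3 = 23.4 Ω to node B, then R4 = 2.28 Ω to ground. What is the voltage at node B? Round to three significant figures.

Node A sees R2 in parallel with the series input of stage 2, R3 + R4 = 25.68 Ω.
Effective lower resistance at A: R2 ‖ 25.68 = 3.196 Ω.
So V_A = 16.1 × 0.2333 = 3.757 V.
V_B = V_A × 0.08879 = 0.3335 V.

V_B ≈ 0.334 V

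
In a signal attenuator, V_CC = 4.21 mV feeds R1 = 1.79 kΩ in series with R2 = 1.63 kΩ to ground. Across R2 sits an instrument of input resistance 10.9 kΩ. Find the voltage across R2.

V_out ≈ 1.86 mV

The load sits in parallel with R2, giving an effective lower resistance R2' = R2·R_L/(R2+R_L) = 1.418 kΩ.
Voltage divider with the loaded lower leg: V_out = 4.21 × 1.418/(1.79 + 1.418) = 4.21 × 0.4420 = 1.861 mV.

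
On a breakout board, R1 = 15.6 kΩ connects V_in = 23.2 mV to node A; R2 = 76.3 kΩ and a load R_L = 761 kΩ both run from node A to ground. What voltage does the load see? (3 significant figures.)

V_out ≈ 18.9 mV

The load sits in parallel with R2, giving an effective lower resistance R2' = R2·R_L/(R2+R_L) = 69.35 kΩ.
Voltage divider with the loaded lower leg: V_out = 23.2 × 69.35/(15.6 + 69.35) = 23.2 × 0.8164 = 18.94 mV.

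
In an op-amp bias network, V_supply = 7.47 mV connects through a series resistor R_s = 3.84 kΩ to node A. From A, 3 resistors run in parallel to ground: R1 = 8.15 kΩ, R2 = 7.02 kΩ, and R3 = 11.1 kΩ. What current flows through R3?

I ≈ 0.285 µA

Equivalent of the parallel group: R_p = 2.815 kΩ.
Node voltage V_A = V_supply · R_p/(R_s + R_p) = 7.47 × 0.4230 = 3.160 mV.
Branch current I = V_A/R3 = 3.160/11.1 = 0.2847 µA.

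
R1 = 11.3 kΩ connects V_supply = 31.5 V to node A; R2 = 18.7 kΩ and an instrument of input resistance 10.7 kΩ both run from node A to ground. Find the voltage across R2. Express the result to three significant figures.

First combine the lower leg with the load: R2 ‖ R_L = 6.806 kΩ.
Now apply the divider: V_out = 31.5 × 0.3759 = 11.84 V.

V_out ≈ 11.8 V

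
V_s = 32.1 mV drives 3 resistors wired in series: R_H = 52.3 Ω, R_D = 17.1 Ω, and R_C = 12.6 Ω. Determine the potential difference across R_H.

V ≈ 20.5 mV

ΣR = 52.3 + 17.1 + 12.6 = 82.00 Ω.
Voltage divider: V = V_s · (52.30 / 82.00) = 32.1 × 0.6378 = 20.47 mV.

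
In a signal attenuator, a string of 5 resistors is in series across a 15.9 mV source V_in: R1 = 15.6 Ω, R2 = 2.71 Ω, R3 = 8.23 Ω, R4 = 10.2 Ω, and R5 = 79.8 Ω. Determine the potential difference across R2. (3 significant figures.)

V ≈ 0.370 mV

ΣR = 15.6 + 2.71 + 8.23 + 10.2 + 79.8 = 116.5 Ω.
By the voltage-divider rule, V = 15.9 × 2.710/116.5 = 0.3697 mV.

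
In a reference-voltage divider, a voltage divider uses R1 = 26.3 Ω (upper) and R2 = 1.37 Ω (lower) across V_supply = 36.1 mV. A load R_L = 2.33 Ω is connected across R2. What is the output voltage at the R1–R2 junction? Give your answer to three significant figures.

R2 ‖ R_L = (1.37 × 2.33)/(1.37 + 2.33) = 0.8627 Ω.
Then V_out = V_supply · R2'/(R1 + R2') = 36.1 × 0.8627/27.16 = 1.147 mV.
(Unloaded it would be 1.79 mV; the load pulls it down.)

V_out ≈ 1.15 mV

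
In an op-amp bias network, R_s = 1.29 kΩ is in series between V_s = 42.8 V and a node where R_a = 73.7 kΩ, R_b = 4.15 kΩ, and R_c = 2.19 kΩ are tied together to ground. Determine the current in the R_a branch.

Combine the parallel branches: R_p = (1/73.7 + 1/4.15 + 1/2.19)⁻¹ = 1.406 kΩ.
Node voltage V_A = V_s · R_p/(R_s + R_p) = 42.8 × 0.5215 = 22.32 V.
Branch current I = V_A/R_a = 22.32/73.7 = 0.3029 mA.
(Equivalently: I_total = 15.87 mA, then current-divider fraction G_k/ΣG = 0.01908.)

I ≈ 0.303 mA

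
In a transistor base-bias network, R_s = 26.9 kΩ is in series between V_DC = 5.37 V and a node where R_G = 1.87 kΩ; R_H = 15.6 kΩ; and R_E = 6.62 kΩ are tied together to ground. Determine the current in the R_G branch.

I ≈ 0.136 mA

Parallel bank: R_p = 1/(1/1.87 + 1/15.6 + 1/6.62) = 1.333 kΩ.
V_A by voltage divider: V_A = 5.37 × 1.333/(26.9 + 1.333) = 0.2536 V.
Branch current I = V_A/R_G = 0.2536/1.87 = 0.1356 mA.
(Check via current divider: I_total = 0.1902 mA; share G_k/ΣG = 0.7131 → same result.)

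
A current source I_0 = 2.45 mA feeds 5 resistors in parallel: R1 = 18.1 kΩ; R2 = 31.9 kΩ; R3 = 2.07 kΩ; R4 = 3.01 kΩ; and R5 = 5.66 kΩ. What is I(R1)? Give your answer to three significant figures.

I ≈ 0.125 mA

Conductances: ΣG = 1/18.1 + 1/31.9 + 1/2.07 + 1/3.01 + 1/5.66 = 1.079 (1/kΩ).
Current divider: I(R1) = I_0 · G_k/ΣG = 2.45 × (0.05525/1.079) = 2.45 × 0.05122 = 0.1255 mA.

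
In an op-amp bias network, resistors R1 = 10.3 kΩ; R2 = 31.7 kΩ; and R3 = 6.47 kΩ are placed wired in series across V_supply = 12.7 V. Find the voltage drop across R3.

V ≈ 1.70 V

ΣR = 10.3 + 31.7 + 6.47 = 48.47 kΩ.
Voltage divider: V = V_supply · (6.470 / 48.47) = 12.7 × 0.1335 = 1.695 V.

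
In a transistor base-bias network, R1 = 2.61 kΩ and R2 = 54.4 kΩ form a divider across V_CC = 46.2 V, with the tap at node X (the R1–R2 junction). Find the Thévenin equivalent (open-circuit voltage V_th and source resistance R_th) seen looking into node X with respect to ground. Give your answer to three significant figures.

With X open, the divider is unloaded: V_th = 46.2 × 54.4/57.01 = 44.08 V.
With V_CC suppressed (replaced by a short), R_th = R1 ‖ R2 = (2.610 × 54.4)/(2.610 + 54.4) = 2.491 kΩ.

V_th ≈ 44.1 V, R_th ≈ 2.49 kΩ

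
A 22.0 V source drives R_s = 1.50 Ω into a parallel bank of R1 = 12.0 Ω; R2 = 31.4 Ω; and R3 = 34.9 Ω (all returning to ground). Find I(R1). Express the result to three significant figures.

Combine the parallel branches: R_p = (1/12.0 + 1/31.4 + 1/34.9)⁻¹ = 6.952 Ω.
V_A = 22.0 × 6.952/8.452 = 18.10 V.
Branch current I = V_A/R1 = 18.10/12.0 = 1.508 A.

I ≈ 1.51 A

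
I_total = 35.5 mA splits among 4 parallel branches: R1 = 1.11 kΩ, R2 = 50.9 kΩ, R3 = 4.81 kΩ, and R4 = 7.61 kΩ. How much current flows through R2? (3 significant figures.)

ΣG = 1/1.11 + 1/50.9 + 1/4.81 + 1/7.61 = 1.260.
R2 takes the fraction G_k/ΣG = 0.01965/1.260 = 0.01559, so I = 35.5 × 0.01559 = 0.5536 mA.

I ≈ 0.554 mA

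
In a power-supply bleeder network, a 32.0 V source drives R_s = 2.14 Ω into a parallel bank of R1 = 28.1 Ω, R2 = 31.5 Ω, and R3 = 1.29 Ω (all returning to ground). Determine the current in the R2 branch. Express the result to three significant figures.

Parallel bank: R_p = 1/(1/28.1 + 1/31.5 + 1/1.29) = 1.187 Ω.
V_A by voltage divider: V_A = 32.0 × 1.187/(2.14 + 1.187) = 11.42 V.
I(R2) = V_A / R2 = 11.42/31.5 = 0.3624 A.

I ≈ 0.362 A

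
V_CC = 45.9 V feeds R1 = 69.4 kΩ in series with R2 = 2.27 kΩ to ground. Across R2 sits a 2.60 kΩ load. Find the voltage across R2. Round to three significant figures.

R2 ‖ R_L = (2.27 × 2.60)/(2.27 + 2.60) = 1.212 kΩ.
Now apply the divider: V_out = 45.9 × 0.01716 = 0.7878 V.

V_out ≈ 0.788 V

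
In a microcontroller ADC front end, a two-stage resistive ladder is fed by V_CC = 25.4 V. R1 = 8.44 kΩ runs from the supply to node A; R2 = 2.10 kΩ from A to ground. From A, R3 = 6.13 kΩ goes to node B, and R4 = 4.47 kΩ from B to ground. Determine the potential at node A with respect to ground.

The second stage (R3 + R4 = 10.60 kΩ) loads node A in parallel with R2.
Effective lower resistance at A: R2 ‖ 10.60 = 1.753 kΩ.
So V_A = 25.4 × 0.1720 = 4.368 V.

V_A ≈ 4.37 V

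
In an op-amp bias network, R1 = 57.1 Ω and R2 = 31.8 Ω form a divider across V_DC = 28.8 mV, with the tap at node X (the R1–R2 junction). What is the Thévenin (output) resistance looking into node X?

Zeroing V_DC shorts the top of R1 to ground, so R_th = R1 ‖ R2 = 20.42 Ω.

R_th ≈ 20.4 Ω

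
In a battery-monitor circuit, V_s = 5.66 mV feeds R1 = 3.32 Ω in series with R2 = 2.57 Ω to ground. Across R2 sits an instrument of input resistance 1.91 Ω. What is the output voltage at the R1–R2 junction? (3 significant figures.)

V_out ≈ 1.40 mV

First combine the lower leg with the load: R2 ‖ R_L = 1.096 Ω.
Then V_out = V_s · R2'/(R1 + R2') = 5.66 × 1.096/4.416 = 1.404 mV.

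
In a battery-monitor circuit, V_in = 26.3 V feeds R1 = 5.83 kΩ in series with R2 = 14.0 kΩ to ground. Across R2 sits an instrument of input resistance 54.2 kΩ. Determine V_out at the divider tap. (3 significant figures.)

The load sits in parallel with R2, giving an effective lower resistance R2' = R2·R_L/(R2+R_L) = 11.13 kΩ.
Then V_out = V_in · R2'/(R1 + R2') = 26.3 × 11.13/16.96 = 17.26 V.

V_out ≈ 17.3 V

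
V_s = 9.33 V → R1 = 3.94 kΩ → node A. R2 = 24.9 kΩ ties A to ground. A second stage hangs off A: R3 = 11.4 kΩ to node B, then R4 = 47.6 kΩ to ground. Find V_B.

The second stage (R3 + R4 = 59.00 kΩ) loads node A in parallel with R2.
R2 ‖ (R3+R4) = 17.51 kΩ.
V_A = 9.33 × 17.51/(3.94 + 17.51) = 7.616 V.
Then the unloaded second divider: V_B = V_A × R4/(R3+R4) = 7.616 × 0.8068 = 6.145 V.

V_B ≈ 6.14 V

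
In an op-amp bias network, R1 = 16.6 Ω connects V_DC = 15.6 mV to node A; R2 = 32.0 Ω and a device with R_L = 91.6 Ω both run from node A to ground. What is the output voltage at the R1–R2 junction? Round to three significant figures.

R2 ‖ R_L = (32.0 × 91.6)/(32.0 + 91.6) = 23.72 Ω.
Then V_out = V_DC · R2'/(R1 + R2') = 15.6 × 23.72/40.32 = 9.177 mV.
(Unloaded it would be 10.3 mV; the load pulls it down.)

V_out ≈ 9.18 mV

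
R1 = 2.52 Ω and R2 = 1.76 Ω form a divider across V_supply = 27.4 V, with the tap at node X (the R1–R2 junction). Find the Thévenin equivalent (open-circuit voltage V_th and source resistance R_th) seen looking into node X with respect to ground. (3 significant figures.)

V_th is the unloaded tap voltage: V_supply · R2/(R1+R2) = 27.4 × 0.4112 = 11.27 V.
Zeroing V_supply shorts the top of R1 to ground, so R_th = R1 ‖ R2 = 1.036 Ω.

V_th ≈ 11.3 V, R_th ≈ 1.04 Ω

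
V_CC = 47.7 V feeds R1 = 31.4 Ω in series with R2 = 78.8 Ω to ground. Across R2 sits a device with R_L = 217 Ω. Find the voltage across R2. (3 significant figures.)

First combine the lower leg with the load: R2 ‖ R_L = 57.81 Ω.
Now apply the divider: V_out = 47.7 × 0.6480 = 30.91 V.
(Unloaded it would be 34.1 V; the load pulls it down.)

V_out ≈ 30.9 V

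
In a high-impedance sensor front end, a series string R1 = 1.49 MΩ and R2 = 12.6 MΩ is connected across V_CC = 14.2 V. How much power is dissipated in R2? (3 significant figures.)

The common current is I = 14.2/14.09 = 1.008 µA.
P = I²R = 1.016 × 12.6 = 12.80 µW.

P ≈ 12.8 µW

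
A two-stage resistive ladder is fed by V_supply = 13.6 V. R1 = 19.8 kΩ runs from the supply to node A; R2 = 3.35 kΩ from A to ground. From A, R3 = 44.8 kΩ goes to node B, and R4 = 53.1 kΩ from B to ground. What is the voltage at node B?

Node A sees R2 in parallel with the series input of stage 2, R3 + R4 = 97.90 kΩ.
Effective lower resistance at A: R2 ‖ 97.90 = 3.239 kΩ.
So V_A = 13.6 × 0.1406 = 1.912 V.
Stage 2 is unloaded, so V_B = V_A · R4/(R3+R4) = 1.912 × 53.1/97.90 = 1.037 V.

V_B ≈ 1.04 V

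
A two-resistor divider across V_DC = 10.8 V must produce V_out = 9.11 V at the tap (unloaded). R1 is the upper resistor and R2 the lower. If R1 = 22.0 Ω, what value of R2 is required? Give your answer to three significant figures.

V_out/V_DC = R2/(R1+R2) = 0.8435.
R2 = R1 · 0.8435/(1 − 0.8435) = 118.6 Ω.

R2 ≈ 119 Ω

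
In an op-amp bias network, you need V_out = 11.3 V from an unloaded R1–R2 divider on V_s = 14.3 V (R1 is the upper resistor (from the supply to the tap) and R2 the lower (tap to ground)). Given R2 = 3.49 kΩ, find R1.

R1 ≈ 0.927 kΩ

The divider ratio is R2/(R1+R2) = 11.3/14.3 = 0.7902.
R1 = R2·(1/k − 1) = 3.49 × 0.2655 = 0.9265 kΩ.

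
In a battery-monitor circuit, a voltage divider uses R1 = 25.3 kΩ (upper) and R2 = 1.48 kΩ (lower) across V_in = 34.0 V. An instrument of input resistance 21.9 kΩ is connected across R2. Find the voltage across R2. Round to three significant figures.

V_out ≈ 1.77 V

R2 ‖ R_L = (1.48 × 21.9)/(1.48 + 21.9) = 1.386 kΩ.
Now apply the divider: V_out = 34.0 × 0.05195 = 1.766 V.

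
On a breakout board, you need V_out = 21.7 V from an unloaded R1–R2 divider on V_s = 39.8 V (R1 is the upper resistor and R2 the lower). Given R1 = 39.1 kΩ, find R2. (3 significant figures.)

The divider ratio is R2/(R1+R2) = 21.7/39.8 = 0.5452.
Rearranging, R2 = R1·k/(1−k) = 39.1 × 1.199 = 46.88 kΩ.

R2 ≈ 46.9 kΩ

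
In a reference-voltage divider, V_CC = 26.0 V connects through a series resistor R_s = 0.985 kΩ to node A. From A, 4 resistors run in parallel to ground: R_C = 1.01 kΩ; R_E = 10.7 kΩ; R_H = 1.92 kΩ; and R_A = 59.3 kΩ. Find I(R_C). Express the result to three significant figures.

I ≈ 9.91 mA

Equivalent of the parallel group: R_p = 0.6168 kΩ.
Node voltage V_A = V_CC · R_p/(R_s + R_p) = 26.0 × 0.3851 = 10.01 V.
I(R_C) = V_A / R_C = 10.01/1.01 = 9.913 mA.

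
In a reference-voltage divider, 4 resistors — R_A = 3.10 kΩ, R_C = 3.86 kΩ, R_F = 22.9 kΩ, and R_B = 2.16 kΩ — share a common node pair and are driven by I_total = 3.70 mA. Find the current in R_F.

I ≈ 0.148 mA

Conductances: ΣG = 1/3.10 + 1/3.86 + 1/22.9 + 1/2.16 = 1.088 (1/kΩ).
R_F takes the fraction G_k/ΣG = 0.04367/1.088 = 0.04013, so I = 3.70 × 0.04013 = 0.1485 mA.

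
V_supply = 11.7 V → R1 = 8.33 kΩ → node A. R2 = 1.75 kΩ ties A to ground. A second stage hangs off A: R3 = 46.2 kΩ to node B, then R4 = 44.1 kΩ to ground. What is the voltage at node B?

Looking into the second stage from A: R3 + R4 = 90.30 kΩ appears in parallel with R2.
R2 ‖ (R3+R4) = 1.717 kΩ.
So V_A = 11.7 × 0.1709 = 1.999 V.
Stage 2 is unloaded, so V_B = V_A · R4/(R3+R4) = 1.999 × 44.1/90.30 = 0.9764 V.

V_B ≈ 0.976 V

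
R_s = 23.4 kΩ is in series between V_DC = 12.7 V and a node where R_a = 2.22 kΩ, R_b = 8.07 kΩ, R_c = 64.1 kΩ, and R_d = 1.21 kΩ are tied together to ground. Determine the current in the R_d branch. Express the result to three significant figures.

I ≈ 0.307 mA

Combine the parallel branches: R_p = (1/2.22 + 1/8.07 + 1/64.1 + 1/1.21)⁻¹ = 0.7060 kΩ.
V_A = 12.7 × 0.7060/24.11 = 0.3720 V.
Branch current I = V_A/R_d = 0.3720/1.21 = 0.3074 mA.
(Check via current divider: I_total = 0.5268 mA; share G_k/ΣG = 0.5835 → same result.)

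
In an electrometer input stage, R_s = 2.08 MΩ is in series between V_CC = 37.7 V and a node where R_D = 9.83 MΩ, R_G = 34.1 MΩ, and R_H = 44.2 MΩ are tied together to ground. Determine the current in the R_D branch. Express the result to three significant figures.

I ≈ 2.91 µA

Parallel bank: R_p = 1/(1/9.83 + 1/34.1 + 1/44.2) = 6.507 MΩ.
V_A by voltage divider: V_A = 37.7 × 6.507/(2.08 + 6.507) = 28.57 V.
I(R_D) = V_A / R_D = 28.57/9.83 = 2.906 µA.
(Equivalently: I_total = 4.390 µA, then current-divider fraction G_k/ΣG = 0.6620.)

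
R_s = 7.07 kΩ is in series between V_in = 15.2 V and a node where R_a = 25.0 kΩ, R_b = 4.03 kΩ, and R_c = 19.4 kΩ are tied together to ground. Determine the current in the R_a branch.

I ≈ 0.179 mA

Parallel bank: R_p = 1/(1/25.0 + 1/4.03 + 1/19.4) = 2.944 kΩ.
V_A = 15.2 × 2.944/10.01 = 4.469 V.
Branch current I = V_A/R_a = 4.469/25.0 = 0.1787 mA.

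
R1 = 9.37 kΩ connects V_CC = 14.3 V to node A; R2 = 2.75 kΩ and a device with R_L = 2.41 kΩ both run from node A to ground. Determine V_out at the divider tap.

R2 ‖ R_L = (2.75 × 2.41)/(2.75 + 2.41) = 1.284 kΩ.
Now apply the divider: V_out = 14.3 × 0.1206 = 1.724 V.
(Unloaded it would be 3.24 V; the load pulls it down.)

V_out ≈ 1.72 V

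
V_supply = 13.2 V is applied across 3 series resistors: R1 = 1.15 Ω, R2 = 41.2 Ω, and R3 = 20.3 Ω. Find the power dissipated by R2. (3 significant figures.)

Series current I = V_supply/ΣR = 13.2/62.65 = 0.2107 A.
P(R2) = I²·R2 = (0.2107)² × 41.2 = 1.829 W.

P ≈ 1.83 W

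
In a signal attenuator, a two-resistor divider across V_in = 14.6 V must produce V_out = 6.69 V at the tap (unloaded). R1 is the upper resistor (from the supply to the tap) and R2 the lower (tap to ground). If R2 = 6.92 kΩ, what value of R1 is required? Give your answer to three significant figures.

R1 ≈ 8.18 kΩ

Required fraction k = V_out/V_in = 0.4582.
R1 = R2·(1/k − 1) = 6.92 × 1.182 = 8.182 kΩ.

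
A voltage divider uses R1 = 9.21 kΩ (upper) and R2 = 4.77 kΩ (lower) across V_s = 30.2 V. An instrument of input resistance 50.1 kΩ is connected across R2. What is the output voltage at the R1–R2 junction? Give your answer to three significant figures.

V_out ≈ 9.70 V

R2 ‖ R_L = (4.77 × 50.1)/(4.77 + 50.1) = 4.355 kΩ.
Voltage divider with the loaded lower leg: V_out = 30.2 × 4.355/(9.21 + 4.355) = 30.2 × 0.3211 = 9.696 V.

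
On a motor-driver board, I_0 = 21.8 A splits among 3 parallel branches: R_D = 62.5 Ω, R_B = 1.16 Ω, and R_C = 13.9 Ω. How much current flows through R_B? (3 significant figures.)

ΣG = 1/62.5 + 1/1.16 + 1/13.9 = 0.9500.
Current divider: I(R_B) = I_0 · G_k/ΣG = 21.8 × (0.8621/0.9500) = 21.8 × 0.9074 = 19.78 A.

I ≈ 19.8 A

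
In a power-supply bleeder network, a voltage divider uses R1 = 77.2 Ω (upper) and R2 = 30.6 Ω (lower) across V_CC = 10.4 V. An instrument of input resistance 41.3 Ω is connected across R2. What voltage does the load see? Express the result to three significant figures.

The load sits in parallel with R2, giving an effective lower resistance R2' = R2·R_L/(R2+R_L) = 17.58 Ω.
Now apply the divider: V_out = 10.4 × 0.1855 = 1.929 V.
(Unloaded it would be 2.95 V; the load pulls it down.)

V_out ≈ 1.93 V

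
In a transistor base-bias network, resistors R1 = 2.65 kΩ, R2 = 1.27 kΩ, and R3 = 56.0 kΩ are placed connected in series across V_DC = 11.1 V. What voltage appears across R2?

V ≈ 0.235 V

ΣR = 2.65 + 1.27 + 56.0 = 59.92 kΩ.
V = V_DC · R/ΣR = 11.1 × 0.02119 = 0.2353 V.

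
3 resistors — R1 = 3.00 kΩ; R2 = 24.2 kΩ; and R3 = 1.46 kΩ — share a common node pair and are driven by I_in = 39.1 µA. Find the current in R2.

I ≈ 1.52 µA

Total conductance ΣG = 1/3.00 + 1/24.2 + 1/1.46 = 1.060 (units of 1/kΩ).
By the current-divider rule, I = I_in · G_k/ΣG = 39.1 × 0.03900 = 1.525 µA.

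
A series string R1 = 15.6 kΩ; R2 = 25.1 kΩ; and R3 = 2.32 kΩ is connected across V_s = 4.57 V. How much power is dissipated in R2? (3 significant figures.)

The common current is I = 4.57/43.02 = 0.1062 mA.
P = I²R = 0.01128 × 25.1 = 0.2832 mW.

P ≈ 0.283 mW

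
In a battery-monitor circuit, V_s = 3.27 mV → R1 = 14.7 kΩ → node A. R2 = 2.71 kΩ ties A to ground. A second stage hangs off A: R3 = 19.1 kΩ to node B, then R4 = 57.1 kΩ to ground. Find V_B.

V_B ≈ 0.370 mV

Node A sees R2 in parallel with the series input of stage 2, R3 + R4 = 76.20 kΩ.
Effective lower resistance at A: R2 ‖ 76.20 = 2.617 kΩ.
First divider: V_A = V_s · 2.617/(14.7 + 2.617) = 0.4942 mV.
V_B = V_A × 0.7493 = 0.3703 mV.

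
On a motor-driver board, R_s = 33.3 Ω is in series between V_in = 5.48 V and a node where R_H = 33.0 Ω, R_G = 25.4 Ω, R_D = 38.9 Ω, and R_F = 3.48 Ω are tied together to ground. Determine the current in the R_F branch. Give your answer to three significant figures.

I ≈ 0.115 A

Equivalent of the parallel group: R_p = 2.613 Ω.
Node voltage V_A = V_in · R_p/(R_s + R_p) = 5.48 × 0.07275 = 0.3987 V.
Branch current I = V_A/R_F = 0.3987/3.48 = 0.1146 A.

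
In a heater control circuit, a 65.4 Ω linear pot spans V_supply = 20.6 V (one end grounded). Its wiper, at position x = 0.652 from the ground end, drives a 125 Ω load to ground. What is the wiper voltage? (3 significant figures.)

Lower segment x·R_p = 42.64 Ω; upper segment (1−x)·R_p = 22.76 Ω.
R_L loads the lower segment: effective lower R = 31.79 Ω.
Then V_out = V_supply · 31.79/(22.76 + 31.79) = 12.01 V.

V_out ≈ 12.0 V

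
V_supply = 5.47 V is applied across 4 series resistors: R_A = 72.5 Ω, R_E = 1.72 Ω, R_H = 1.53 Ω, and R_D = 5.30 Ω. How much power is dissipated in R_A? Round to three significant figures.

P ≈ 0.330 W

ΣR = 81.05 Ω → I = 5.47/81.05 = 0.06749 A.
V(R_A) = I·R = 4.893 V; P = V·I = 4.893 × 0.06749 = 0.3302 W.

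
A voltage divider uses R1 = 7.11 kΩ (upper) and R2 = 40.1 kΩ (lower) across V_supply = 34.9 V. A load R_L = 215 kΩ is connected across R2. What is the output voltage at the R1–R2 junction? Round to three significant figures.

First combine the lower leg with the load: R2 ‖ R_L = 33.80 kΩ.
Voltage divider with the loaded lower leg: V_out = 34.9 × 33.80/(7.11 + 33.80) = 34.9 × 0.8262 = 28.83 V.
(Unloaded it would be 29.6 V; the load pulls it down.)

V_out ≈ 28.8 V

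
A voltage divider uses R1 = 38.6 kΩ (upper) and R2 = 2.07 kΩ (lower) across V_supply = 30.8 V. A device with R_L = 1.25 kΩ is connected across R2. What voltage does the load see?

First combine the lower leg with the load: R2 ‖ R_L = 0.7794 kΩ.
Voltage divider with the loaded lower leg: V_out = 30.8 × 0.7794/(38.6 + 0.7794) = 30.8 × 0.01979 = 0.6096 V.
(Unloaded it would be 1.57 V; the load pulls it down.)

V_out ≈ 0.610 V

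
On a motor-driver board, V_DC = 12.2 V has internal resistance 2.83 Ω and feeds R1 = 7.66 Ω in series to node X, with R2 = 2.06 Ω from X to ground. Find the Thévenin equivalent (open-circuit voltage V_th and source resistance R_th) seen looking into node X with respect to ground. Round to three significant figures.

V_th ≈ 2.00 V, R_th ≈ 1.72 Ω

R1' = 2.83 + 7.66 = 10.49 Ω (source resistance + R1).
Open-circuit (no load on X): V_th = V_DC · R2/(R1' + R2) = 12.2 × 2.06/(10.49 + 2.06) = 2.003 V.
Zeroing V_DC shorts the top of R1' to ground, so R_th = R1' ‖ R2 = 1.722 Ω.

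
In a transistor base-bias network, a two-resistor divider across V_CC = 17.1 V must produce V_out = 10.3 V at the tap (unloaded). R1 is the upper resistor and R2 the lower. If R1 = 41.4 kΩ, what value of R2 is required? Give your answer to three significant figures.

R2 ≈ 62.7 kΩ

Required fraction k = V_out/V_CC = 0.6023.
Rearranging, R2 = R1·k/(1−k) = 41.4 × 1.515 = 62.71 kΩ.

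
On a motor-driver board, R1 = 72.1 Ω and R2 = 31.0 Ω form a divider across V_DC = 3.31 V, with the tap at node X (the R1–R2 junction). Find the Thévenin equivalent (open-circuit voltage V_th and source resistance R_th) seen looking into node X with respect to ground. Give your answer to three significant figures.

V_th ≈ 0.995 V, R_th ≈ 21.7 Ω

With X open, the divider is unloaded: V_th = 3.31 × 31.0/103.1 = 0.9952 V.
Zeroing V_DC shorts the top of R1 to ground, so R_th = R1 ‖ R2 = 21.68 Ω.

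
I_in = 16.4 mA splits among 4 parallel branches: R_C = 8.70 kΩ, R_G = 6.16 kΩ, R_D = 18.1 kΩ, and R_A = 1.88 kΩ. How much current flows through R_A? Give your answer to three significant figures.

Total conductance ΣG = 1/8.70 + 1/6.16 + 1/18.1 + 1/1.88 = 0.8644 (units of 1/kΩ).
By the current-divider rule, I = I_in · G_k/ΣG = 16.4 × 0.6153 = 10.09 mA.

I ≈ 10.1 mA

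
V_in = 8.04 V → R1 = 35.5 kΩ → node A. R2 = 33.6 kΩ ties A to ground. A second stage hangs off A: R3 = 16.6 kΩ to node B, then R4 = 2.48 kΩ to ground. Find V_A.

The second stage (R3 + R4 = 19.08 kΩ) loads node A in parallel with R2.
Effective lower resistance at A: R2 ‖ 19.08 = 12.17 kΩ.
V_A = 8.04 × 12.17/(35.5 + 12.17) = 2.053 V.

V_A ≈ 2.05 V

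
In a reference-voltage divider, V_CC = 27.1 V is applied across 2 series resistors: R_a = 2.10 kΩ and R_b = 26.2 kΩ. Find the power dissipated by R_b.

P ≈ 24.0 mW

ΣR = 28.30 kΩ → I = 27.1/28.30 = 0.9576 mA.
P = I²R = 0.9170 × 26.2 = 24.03 mW.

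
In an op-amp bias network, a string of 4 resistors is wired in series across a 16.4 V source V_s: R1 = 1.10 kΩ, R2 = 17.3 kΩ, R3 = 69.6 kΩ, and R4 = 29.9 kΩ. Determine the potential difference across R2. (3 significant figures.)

V ≈ 2.41 V

Series total: ΣR = 1.10 + 17.3 + 69.6 + 29.9 = 117.9 kΩ.
By the voltage-divider rule, V = 16.4 × 17.30/117.9 = 2.406 V.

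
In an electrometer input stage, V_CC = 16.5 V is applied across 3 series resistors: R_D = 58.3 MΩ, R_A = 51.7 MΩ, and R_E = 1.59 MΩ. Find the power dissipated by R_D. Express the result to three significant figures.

P ≈ 1.27 µW

Series current I = V_CC/ΣR = 16.5/111.6 = 0.1479 µA.
V(R_D) = I·R = 8.620 V; P = V·I = 8.620 × 0.1479 = 1.275 µW.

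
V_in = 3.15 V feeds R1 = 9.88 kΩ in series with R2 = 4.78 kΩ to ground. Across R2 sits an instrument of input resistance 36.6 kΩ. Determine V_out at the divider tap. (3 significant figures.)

R2 ‖ R_L = (4.78 × 36.6)/(4.78 + 36.6) = 4.228 kΩ.
Voltage divider with the loaded lower leg: V_out = 3.15 × 4.228/(9.88 + 4.228) = 3.15 × 0.2997 = 0.9440 V.
(Unloaded it would be 1.03 V; the load pulls it down.)

V_out ≈ 0.944 V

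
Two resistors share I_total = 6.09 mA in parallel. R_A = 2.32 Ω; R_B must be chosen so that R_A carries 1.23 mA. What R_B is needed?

Two-branch current divider: I_A = I_total · R_B/(R_A + R_B).
1.23/6.09 = R_B/(R_A + R_B) → R_B = R_A · (0.2020)/(1 − 0.2020) = 2.32 × 0.2531 = 0.5872 Ω.

R_B ≈ 0.587 Ω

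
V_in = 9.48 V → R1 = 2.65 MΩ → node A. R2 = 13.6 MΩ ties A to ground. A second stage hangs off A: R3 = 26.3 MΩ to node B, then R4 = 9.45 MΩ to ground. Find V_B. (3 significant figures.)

Node A sees R2 in parallel with the series input of stage 2, R3 + R4 = 35.75 MΩ.
Effective lower resistance at A: R2 ‖ 35.75 = 9.852 MΩ.
V_A = 9.48 × 9.852/(2.65 + 9.852) = 7.471 V.
Then the unloaded second divider: V_B = V_A × R4/(R3+R4) = 7.471 × 0.2643 = 1.975 V.

V_B ≈ 1.97 V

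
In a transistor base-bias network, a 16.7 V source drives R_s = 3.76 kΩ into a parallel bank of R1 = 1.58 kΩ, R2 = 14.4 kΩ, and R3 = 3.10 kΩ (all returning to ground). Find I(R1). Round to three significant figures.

I ≈ 2.18 mA

Parallel bank: R_p = 1/(1/1.58 + 1/14.4 + 1/3.10) = 0.9757 kΩ.
Node voltage V_A = V_in · R_p/(R_s + R_p) = 16.7 × 0.2060 = 3.441 V.
Branch current I = V_A/R1 = 3.441/1.58 = 2.178 mA.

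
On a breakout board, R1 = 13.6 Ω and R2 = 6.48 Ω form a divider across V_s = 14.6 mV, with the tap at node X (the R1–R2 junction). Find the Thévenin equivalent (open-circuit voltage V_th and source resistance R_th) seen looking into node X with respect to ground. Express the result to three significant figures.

Open-circuit (no load on X): V_th = V_s · R2/(R1 + R2) = 14.6 × 6.48/(13.60 + 6.48) = 4.712 mV.
With V_s suppressed (replaced by a short), R_th = R1 ‖ R2 = (13.60 × 6.48)/(13.60 + 6.48) = 4.389 Ω.

V_th ≈ 4.71 mV, R_th ≈ 4.39 Ω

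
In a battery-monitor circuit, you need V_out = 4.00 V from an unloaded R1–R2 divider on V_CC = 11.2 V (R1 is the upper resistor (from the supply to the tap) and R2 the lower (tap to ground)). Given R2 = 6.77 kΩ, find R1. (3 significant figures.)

V_out/V_CC = R2/(R1+R2) = 0.3571.
Rearranging, R1 = R2·(1−k)/k = 6.77 × 1.800 = 12.19 kΩ.

R1 ≈ 12.2 kΩ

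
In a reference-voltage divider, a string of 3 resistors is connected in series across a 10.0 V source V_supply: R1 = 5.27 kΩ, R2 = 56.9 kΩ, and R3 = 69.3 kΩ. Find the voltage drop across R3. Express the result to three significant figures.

Total series resistance ΣR = 5.27 + 56.9 + 69.3 = 131.5 kΩ.
Voltage divider: V = V_supply · (69.30 / 131.5) = 10.0 × 0.5271 = 5.271 V.

V ≈ 5.27 V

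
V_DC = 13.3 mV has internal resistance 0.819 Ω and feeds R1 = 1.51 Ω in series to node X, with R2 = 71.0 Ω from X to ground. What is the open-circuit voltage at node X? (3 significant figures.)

V_th ≈ 12.9 mV

R1' = 0.819 + 1.51 = 2.329 Ω (source resistance + R1).
With X open, the divider is unloaded: V_th = 13.3 × 71.0/73.33 = 12.88 mV.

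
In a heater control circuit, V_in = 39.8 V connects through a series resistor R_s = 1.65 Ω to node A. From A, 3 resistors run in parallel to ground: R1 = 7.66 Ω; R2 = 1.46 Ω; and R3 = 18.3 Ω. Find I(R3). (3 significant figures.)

Combine the parallel branches: R_p = (1/7.66 + 1/1.46 + 1/18.3)⁻¹ = 1.149 Ω.
Node voltage V_A = V_in · R_p/(R_s + R_p) = 39.8 × 0.4106 = 16.34 V.
Branch current I = V_A/R3 = 16.34/18.3 = 0.8929 A.

I ≈ 0.893 A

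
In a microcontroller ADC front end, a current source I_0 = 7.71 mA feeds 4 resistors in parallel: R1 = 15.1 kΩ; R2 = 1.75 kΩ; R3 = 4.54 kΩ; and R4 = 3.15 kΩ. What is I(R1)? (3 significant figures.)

I ≈ 0.434 mA

Conductances: ΣG = 1/15.1 + 1/1.75 + 1/4.54 + 1/3.15 = 1.175 (1/kΩ).
By the current-divider rule, I = I_0 · G_k/ΣG = 7.71 × 0.05634 = 0.4344 mA.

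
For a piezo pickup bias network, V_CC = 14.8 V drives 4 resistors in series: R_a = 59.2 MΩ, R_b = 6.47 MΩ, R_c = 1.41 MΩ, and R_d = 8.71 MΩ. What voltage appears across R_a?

Total series resistance ΣR = 59.2 + 6.47 + 1.41 + 8.71 = 75.79 MΩ.
Voltage divider: V = V_CC · (59.20 / 75.79) = 14.8 × 0.7811 = 11.56 V.

V ≈ 11.6 V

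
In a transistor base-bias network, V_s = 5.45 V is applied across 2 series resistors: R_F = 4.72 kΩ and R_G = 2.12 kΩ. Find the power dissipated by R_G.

P ≈ 1.35 mW

The common current is I = 5.45/6.840 = 0.7968 mA.
P = I²R = 0.6349 × 2.12 = 1.346 mW.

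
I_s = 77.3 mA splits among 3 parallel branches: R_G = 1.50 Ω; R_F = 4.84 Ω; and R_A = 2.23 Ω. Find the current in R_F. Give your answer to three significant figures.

Conductances: ΣG = 1/1.50 + 1/4.84 + 1/2.23 = 1.322 (1/Ω).
Current divider: I(R_F) = I_s · G_k/ΣG = 77.3 × (0.2066/1.322) = 77.3 × 0.1563 = 12.08 mA.

I ≈ 12.1 mA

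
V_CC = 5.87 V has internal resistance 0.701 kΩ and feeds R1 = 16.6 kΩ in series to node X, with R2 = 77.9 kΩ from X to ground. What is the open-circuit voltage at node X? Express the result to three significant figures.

V_th ≈ 4.80 V

R1' = 0.701 + 16.6 = 17.30 kΩ (source resistance + R1).
V_th is the unloaded tap voltage: V_CC · R2/(R1'+R2) = 5.87 × 0.8183 = 4.803 V.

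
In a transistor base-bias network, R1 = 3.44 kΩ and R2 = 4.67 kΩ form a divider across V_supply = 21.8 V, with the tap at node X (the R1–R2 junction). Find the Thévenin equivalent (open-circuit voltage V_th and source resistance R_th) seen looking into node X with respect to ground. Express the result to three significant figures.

V_th ≈ 12.6 V, R_th ≈ 1.98 kΩ

With X open, the divider is unloaded: V_th = 21.8 × 4.67/8.110 = 12.55 V.
With V_supply suppressed (replaced by a short), R_th = R1 ‖ R2 = (3.440 × 4.67)/(3.440 + 4.67) = 1.981 kΩ.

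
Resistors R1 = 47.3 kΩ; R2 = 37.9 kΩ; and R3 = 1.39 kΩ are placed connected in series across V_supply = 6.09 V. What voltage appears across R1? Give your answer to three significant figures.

V ≈ 3.33 V

Series total: ΣR = 47.3 + 37.9 + 1.39 = 86.59 kΩ.
By the voltage-divider rule, V = 6.09 × 47.30/86.59 = 3.327 V.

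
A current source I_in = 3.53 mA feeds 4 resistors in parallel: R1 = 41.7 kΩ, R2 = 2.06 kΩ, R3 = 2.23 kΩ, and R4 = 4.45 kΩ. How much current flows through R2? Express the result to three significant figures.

I ≈ 1.45 mA

Total conductance ΣG = 1/41.7 + 1/2.06 + 1/2.23 + 1/4.45 = 1.183 (units of 1/kΩ).
R2 takes the fraction G_k/ΣG = 0.4854/1.183 = 0.4105, so I = 3.53 × 0.4105 = 1.449 mA.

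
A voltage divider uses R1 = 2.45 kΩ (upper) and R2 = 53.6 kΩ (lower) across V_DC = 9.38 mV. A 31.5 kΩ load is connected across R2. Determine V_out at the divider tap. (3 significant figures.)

First combine the lower leg with the load: R2 ‖ R_L = 19.84 kΩ.
Now apply the divider: V_out = 9.38 × 0.8901 = 8.349 mV.

V_out ≈ 8.35 mV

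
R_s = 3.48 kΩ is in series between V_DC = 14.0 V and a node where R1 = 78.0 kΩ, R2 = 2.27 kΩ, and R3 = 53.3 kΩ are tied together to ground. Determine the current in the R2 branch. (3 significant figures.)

I ≈ 2.33 mA

Combine the parallel branches: R_p = (1/78.0 + 1/2.27 + 1/53.3)⁻¹ = 2.118 kΩ.
V_A = 14.0 × 2.118/5.598 = 5.297 V.
Branch current I = V_A/R2 = 5.297/2.27 = 2.334 mA.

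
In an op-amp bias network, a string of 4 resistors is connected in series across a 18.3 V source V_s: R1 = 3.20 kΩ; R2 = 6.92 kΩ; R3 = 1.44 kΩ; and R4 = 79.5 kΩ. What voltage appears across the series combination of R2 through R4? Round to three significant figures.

Total series resistance ΣR = 3.20 + 6.92 + 1.44 + 79.5 = 91.06 kΩ.
R_{R2..R4} = 6.92 + 1.44 + 79.5 = 87.86 kΩ.
Voltage divider: V = V_s · (87.86 / 91.06) = 18.3 × 0.9649 = 17.66 V.

V ≈ 17.7 V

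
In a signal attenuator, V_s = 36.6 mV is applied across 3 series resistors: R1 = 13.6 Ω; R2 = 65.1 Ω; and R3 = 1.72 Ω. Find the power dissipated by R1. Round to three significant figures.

P ≈ 2.82 µW

ΣR = 80.42 Ω → I = 36.6/80.42 = 0.4551 mA.
P = I²R = 0.2071 × 13.6 = 2.817 µW.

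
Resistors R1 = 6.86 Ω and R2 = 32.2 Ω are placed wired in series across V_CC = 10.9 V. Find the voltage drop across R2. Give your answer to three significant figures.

Series total: ΣR = 6.86 + 32.2 = 39.06 Ω.
V = V_CC · R/ΣR = 10.9 × 0.8244 = 8.986 V.

V ≈ 8.99 V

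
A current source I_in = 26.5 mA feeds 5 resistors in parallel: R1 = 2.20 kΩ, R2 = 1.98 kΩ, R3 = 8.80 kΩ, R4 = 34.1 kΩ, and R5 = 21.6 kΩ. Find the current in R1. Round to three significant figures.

I ≈ 10.5 mA

ΣG = 1/2.20 + 1/1.98 + 1/8.80 + 1/34.1 + 1/21.6 = 1.149.
By the current-divider rule, I = I_in · G_k/ΣG = 26.5 × 0.3957 = 10.48 mA.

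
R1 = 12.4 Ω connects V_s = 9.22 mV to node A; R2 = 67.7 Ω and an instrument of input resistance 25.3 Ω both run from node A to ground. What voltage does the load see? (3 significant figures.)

V_out ≈ 5.51 mV

The load sits in parallel with R2, giving an effective lower resistance R2' = R2·R_L/(R2+R_L) = 18.42 Ω.
Then V_out = V_s · R2'/(R1 + R2') = 9.22 × 18.42/30.82 = 5.510 mV.
(Unloaded it would be 7.79 mV; the load pulls it down.)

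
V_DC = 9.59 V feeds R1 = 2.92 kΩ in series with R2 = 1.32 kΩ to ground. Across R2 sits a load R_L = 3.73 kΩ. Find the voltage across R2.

First combine the lower leg with the load: R2 ‖ R_L = 0.9750 kΩ.
Then V_out = V_DC · R2'/(R1 + R2') = 9.59 × 0.9750/3.895 = 2.401 V.
(Unloaded it would be 2.99 V; the load pulls it down.)

V_out ≈ 2.40 V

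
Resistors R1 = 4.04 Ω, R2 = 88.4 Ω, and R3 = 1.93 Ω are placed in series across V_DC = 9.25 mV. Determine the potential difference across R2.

V ≈ 8.66 mV

ΣR = 4.04 + 88.4 + 1.93 = 94.37 Ω.
By the voltage-divider rule, V = 9.25 × 88.40/94.37 = 8.665 mV.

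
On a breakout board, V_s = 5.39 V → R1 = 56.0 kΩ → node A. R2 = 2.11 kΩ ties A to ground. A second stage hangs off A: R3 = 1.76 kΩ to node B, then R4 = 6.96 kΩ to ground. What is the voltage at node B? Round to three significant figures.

V_B ≈ 0.127 V

The second stage (R3 + R4 = 8.720 kΩ) loads node A in parallel with R2.
Effective lower resistance at A: R2 ‖ 8.720 = 1.699 kΩ.
V_A = 5.39 × 1.699/(56.0 + 1.699) = 0.1587 V.
V_B = V_A × 0.7982 = 0.1267 V.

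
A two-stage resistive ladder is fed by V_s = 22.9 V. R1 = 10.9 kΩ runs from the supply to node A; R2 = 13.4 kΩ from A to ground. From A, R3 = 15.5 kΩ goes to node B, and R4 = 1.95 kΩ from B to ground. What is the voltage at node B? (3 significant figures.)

V_B ≈ 1.05 V

Node A sees R2 in parallel with the series input of stage 2, R3 + R4 = 17.45 kΩ.
Effective lower resistance at A: R2 ‖ 17.45 = 7.580 kΩ.
So V_A = 22.9 × 0.4102 = 9.393 V.
V_B = V_A × 0.1117 = 1.050 V.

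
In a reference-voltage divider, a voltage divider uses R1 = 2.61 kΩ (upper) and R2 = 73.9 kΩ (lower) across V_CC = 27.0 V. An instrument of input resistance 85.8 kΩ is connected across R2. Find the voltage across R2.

The load sits in parallel with R2, giving an effective lower resistance R2' = R2·R_L/(R2+R_L) = 39.70 kΩ.
Then V_out = V_CC · R2'/(R1 + R2') = 27.0 × 39.70/42.31 = 25.33 V.

V_out ≈ 25.3 V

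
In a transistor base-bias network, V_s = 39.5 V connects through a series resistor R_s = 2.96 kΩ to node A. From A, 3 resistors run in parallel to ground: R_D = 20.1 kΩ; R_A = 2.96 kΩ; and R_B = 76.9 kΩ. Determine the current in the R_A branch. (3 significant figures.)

I ≈ 6.11 mA

Equivalent of the parallel group: R_p = 2.496 kΩ.
V_A by voltage divider: V_A = 39.5 × 2.496/(2.96 + 2.496) = 18.07 V.
Branch current I = V_A/R_A = 18.07/2.96 = 6.105 mA.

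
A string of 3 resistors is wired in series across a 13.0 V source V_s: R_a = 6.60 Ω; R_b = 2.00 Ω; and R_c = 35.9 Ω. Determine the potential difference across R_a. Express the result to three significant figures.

Series total: ΣR = 6.60 + 2.00 + 35.9 = 44.50 Ω.
By the voltage-divider rule, V = 13.0 × 6.600/44.50 = 1.928 V.

V ≈ 1.93 V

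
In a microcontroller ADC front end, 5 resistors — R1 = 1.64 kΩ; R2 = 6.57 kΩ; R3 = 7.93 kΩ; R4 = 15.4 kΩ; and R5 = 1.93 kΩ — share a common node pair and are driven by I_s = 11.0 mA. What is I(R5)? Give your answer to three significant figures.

I ≈ 3.87 mA

Total conductance ΣG = 1/1.64 + 1/6.57 + 1/7.93 + 1/15.4 + 1/1.93 = 1.471 (units of 1/kΩ).
Current divider: I(R5) = I_s · G_k/ΣG = 11.0 × (0.5181/1.471) = 11.0 × 0.3522 = 3.874 mA.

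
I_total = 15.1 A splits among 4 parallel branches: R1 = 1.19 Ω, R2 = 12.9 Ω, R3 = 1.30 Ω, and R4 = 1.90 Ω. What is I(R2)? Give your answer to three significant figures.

I ≈ 0.529 A

ΣG = 1/1.19 + 1/12.9 + 1/1.30 + 1/1.90 = 2.213.
Current divider: I(R2) = I_total · G_k/ΣG = 15.1 × (0.07752/2.213) = 15.1 × 0.03502 = 0.5288 A.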